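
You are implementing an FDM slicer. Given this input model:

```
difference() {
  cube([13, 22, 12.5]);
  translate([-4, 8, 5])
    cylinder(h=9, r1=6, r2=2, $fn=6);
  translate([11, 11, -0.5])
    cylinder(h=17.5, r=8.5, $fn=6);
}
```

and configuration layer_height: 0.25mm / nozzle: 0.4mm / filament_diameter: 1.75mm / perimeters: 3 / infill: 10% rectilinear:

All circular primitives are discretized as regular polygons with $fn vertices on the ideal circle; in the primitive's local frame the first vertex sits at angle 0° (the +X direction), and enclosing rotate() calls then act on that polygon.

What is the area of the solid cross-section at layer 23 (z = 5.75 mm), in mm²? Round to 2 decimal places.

157.89 mm²

At z = 5.75 mm: the cube (footprint 13×22) is included at this height (area 286.00 mm²); the cone at (-4, 8) (r1=6→r2=2) has section circumradius 5.667 here — a regular 6-gon (area = (6/2)·5.667²·sin(360°/6) = 83.43 mm²); the r=8.5 cylinder at (11, 11) gives a regular 6-gon of circumradius 8.5 (constant along its height) (area = (6/2)·8.500²·sin(360°/6) = 187.71 mm²); Subtracting the remaining from the first: starting from the 13×22 cube (286.00 mm²), the cone at (-4, 8) partially overlaps it — only the 4.81 mm² overlap (of its 83.43 mm²) is removed, clipping the outline; the r=8.5 cylinder at (11, 11) partially overlaps it — only the 123.30 mm² overlap (of its 187.71 mm²) is removed, clipping the outline — area = 157.89 mm². Overall, the cross-section is a single solid region. Net area = 157.89 mm².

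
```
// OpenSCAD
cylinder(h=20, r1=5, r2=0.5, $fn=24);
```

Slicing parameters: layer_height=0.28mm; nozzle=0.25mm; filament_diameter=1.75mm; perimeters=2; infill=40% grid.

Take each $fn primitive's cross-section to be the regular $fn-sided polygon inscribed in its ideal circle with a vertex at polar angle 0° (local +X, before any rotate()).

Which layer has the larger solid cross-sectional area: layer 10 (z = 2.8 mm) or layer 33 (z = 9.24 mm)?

Layer 10 (z = 2.8): the cone: at t=0.140 of its height the radius interpolates to r₁+(r₂−r₁)t = 4.370, giving a regular 24-gon of that circumradius (area = (24/2)·4.370²·sin(360°/24) = 59.31 mm²). So its area = 59.31 mm². Layer 33 (z = 9.24): the cone (r1=5→r2=0.5) has section circumradius 2.921 here — a regular 24-gon (area = (24/2)·2.921²·sin(360°/24) = 26.50 mm²). So its area = 26.50 mm². Layer 10 is larger (59.31 vs 26.50 mm²).

layer 10 (z = 2.8 mm)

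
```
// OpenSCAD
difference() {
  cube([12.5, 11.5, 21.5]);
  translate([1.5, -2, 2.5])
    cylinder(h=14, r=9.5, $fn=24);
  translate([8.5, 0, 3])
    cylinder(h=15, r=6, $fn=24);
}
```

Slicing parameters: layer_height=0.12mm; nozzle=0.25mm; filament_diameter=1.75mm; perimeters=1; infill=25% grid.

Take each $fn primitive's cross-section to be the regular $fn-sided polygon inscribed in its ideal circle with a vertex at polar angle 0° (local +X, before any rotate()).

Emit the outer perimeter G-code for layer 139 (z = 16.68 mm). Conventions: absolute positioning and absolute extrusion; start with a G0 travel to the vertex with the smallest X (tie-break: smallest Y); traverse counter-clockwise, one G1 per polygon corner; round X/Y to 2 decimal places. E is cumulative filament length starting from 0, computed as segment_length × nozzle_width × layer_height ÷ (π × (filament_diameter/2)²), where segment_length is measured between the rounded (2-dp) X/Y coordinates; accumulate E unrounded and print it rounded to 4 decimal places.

At z = 16.68 mm: the cube (footprint 12.5×11.5) is included at this height; the cylinder at (1.5, -2) is absent (z outside [2.5, 16.5]); the cylinder at (8.5, 0): section is a regular 24-gon, circumradius r=6; After the difference (first − rest): starting from the 12.5×11.5 cube, the r=6 cylinder at (8.5, 0) partially overlaps it — only the 49.88 mm² overlap (of its 111.81 mm²) is removed, clipping the outline — 1 connected region. The outline is a single polygon with 13 vertices. Extrusion per mm of travel: 0.25 × 0.12 / (π × 0.875²) = 0.012473. Accumulating E over each segment gives final E = 0.5908.

G0 X0.00 Y0.00 Z16.68
G1 X2.50 Y0.00 E0.0312
G1 X2.70 Y1.55 E0.0507
G1 X3.30 Y3.00 E0.0702
G1 X4.26 Y4.24 E0.0898
G1 X5.50 Y5.20 E0.1094
G1 X6.95 Y5.80 E0.1289
G1 X8.50 Y6.00 E0.1484
G1 X10.05 Y5.80 E0.1679
G1 X11.50 Y5.20 E0.1875
G1 X12.50 Y4.43 E0.2032
G1 X12.50 Y11.50 E0.2914
G1 X0.00 Y11.50 E0.4473
G1 X0.00 Y0.00 E0.5908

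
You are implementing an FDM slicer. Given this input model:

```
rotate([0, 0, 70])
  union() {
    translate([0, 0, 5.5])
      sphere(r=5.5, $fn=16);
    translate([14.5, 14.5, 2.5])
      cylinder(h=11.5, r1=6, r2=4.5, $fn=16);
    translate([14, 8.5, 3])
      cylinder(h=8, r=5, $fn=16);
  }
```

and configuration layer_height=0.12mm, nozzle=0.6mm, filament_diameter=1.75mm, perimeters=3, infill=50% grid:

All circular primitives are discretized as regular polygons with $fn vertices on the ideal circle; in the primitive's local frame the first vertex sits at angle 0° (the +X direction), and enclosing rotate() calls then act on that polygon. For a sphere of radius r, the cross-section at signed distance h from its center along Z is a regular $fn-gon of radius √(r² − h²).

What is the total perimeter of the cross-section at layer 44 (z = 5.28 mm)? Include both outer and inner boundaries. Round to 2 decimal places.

At z = 5.28 mm: the r=5.5 sphere slices to a regular 16-gon of circumradius 5.496 (√(r²−h²) with h=0.22 from center) (perimeter = 2·16·5.496·sin(180°/16) = 34.31 mm); the cone at (14.5, 14.5) (r1=6→r2=4.5) has section circumradius 5.637 here — a regular 16-gon (perimeter = 2·16·5.637·sin(180°/16) = 35.19 mm); the cylinder at (14, 8.5): section is a regular 16-gon, circumradius r=5 (perimeter = 2·16·5.000·sin(180°/16) = 31.21 mm); Taking the union: the regions partially overlap (shared area 26.95 mm²), so the edge portions inside another operand are dropped and the merged outline is re-measured after clipping — boundary = 80.45 mm; (rotated 70° about Z; rotation is an isometry so areas/perimeters/island counts are preserved). Overall, the cross-section has 2 separate islands. Total boundary length (outer) = 80.45 mm.

80.45 mm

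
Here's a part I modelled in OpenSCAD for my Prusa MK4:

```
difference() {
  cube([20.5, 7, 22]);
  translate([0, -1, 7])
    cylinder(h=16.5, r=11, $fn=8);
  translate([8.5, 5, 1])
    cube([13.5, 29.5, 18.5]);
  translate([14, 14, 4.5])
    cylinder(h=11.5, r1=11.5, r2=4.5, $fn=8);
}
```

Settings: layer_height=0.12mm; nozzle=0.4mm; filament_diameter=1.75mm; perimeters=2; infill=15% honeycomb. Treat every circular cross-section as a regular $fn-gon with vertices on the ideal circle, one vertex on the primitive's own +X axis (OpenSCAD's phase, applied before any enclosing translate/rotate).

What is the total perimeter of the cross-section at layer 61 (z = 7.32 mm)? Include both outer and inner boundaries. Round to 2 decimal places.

At z = 7.32 mm: the cube is present — its section is the full 20.5×7 rectangle (perimeter 55.00 mm); the cylinder at (0, -1): section is a regular 8-gon, circumradius r=11 (perimeter = 2·8·11.000·sin(180°/8) = 67.35 mm); the cube at (8.5, 5) is present — its section is the full 13.5×29.5 rectangle (perimeter 86.00 mm); the cone at (14, 14): at t=0.245 of its height the radius interpolates to r₁+(r₂−r₁)t = 9.783, giving a regular 8-gon of that circumradius (perimeter = 2·8·9.783·sin(180°/8) = 59.90 mm); Taking the first minus the rest: starting from the 20.5×7 cube, the r=11 cylinder at (0, -1) partially overlaps it — only the 63.90 mm² overlap (of its 342.24 mm²) is removed, clipping the outline; the 13.5×29.5 cube at (8.5, 5) partially overlaps it — only the 24.00 mm² overlap (of its 398.25 mm²) is removed, clipping the outline; the cone at (14, 14) partially overlaps it — only the 1.79 mm² overlap (of its 270.73 mm²) is removed, clipping the outline — boundary = 37.91 mm. Overall, the cross-section has 2 separate islands. Total boundary length (outer) = 37.91 mm.

37.91 mm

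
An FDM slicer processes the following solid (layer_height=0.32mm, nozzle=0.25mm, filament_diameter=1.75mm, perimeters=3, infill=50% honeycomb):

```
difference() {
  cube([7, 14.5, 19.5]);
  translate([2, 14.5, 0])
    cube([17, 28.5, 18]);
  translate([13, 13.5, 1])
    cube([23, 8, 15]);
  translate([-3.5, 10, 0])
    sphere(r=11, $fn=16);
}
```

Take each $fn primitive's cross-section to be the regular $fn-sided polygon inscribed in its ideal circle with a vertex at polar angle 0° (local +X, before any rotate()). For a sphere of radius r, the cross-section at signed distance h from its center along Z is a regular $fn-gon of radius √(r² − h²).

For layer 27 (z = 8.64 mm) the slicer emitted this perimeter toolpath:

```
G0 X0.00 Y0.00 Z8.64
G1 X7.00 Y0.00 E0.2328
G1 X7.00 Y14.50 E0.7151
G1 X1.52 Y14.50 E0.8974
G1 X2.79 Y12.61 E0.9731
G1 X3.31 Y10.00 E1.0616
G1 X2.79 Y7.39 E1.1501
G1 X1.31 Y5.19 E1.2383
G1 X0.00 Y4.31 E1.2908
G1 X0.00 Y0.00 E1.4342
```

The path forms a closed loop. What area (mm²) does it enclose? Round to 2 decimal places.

Apply the shoelace formula to the sequence of (X, Y) vertices; enclosed area = 76.42 mm².

76.42 mm²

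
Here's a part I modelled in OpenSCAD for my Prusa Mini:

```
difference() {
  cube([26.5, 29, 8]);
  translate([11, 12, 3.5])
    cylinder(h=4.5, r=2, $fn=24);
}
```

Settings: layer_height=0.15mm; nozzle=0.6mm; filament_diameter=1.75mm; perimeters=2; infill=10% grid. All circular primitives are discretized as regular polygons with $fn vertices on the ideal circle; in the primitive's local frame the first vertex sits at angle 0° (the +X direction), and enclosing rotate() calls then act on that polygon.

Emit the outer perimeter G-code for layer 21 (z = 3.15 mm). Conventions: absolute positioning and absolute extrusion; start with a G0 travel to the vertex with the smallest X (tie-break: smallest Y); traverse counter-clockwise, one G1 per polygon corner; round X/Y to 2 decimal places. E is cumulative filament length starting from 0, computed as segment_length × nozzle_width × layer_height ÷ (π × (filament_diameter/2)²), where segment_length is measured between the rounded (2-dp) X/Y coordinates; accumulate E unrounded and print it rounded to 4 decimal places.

At z = 3.15 mm: the cube (footprint 26.5×29) is included at this height; the cylinder at (11, 12) does not reach this height (z outside [3.5, 8]); After the difference (first − rest): none of the subtracted shapes is present at this height, so the 26.5×29 cube is unchanged — 1 connected region. The outline is a single polygon with 4 vertices. Extrusion per mm of travel: 0.6 × 0.15 / (π × 0.875²) = 0.037418. Accumulating E over each segment gives final E = 4.1534.

G0 X0.00 Y0.00 Z3.15
G1 X26.50 Y0.00 E0.9916
G1 X26.50 Y29.00 E2.0767
G1 X0.00 Y29.00 E3.0682
G1 X0.00 Y0.00 E4.1534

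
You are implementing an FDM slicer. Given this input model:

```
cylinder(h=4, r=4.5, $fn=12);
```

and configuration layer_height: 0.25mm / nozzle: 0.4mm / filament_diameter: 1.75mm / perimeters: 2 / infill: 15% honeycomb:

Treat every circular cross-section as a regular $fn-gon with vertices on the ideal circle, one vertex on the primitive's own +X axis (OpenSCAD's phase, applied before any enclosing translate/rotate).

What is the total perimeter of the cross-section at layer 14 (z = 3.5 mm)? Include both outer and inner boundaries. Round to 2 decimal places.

27.95 mm

At z = 3.5 mm: the r=4.5 cylinder contributes a regular 12-gon of circumradius 4.5 (perimeter = 2·12·4.500·sin(180°/12) = 27.95 mm). Overall, the cross-section is a single solid region. Total boundary length (outer) = 27.95 mm.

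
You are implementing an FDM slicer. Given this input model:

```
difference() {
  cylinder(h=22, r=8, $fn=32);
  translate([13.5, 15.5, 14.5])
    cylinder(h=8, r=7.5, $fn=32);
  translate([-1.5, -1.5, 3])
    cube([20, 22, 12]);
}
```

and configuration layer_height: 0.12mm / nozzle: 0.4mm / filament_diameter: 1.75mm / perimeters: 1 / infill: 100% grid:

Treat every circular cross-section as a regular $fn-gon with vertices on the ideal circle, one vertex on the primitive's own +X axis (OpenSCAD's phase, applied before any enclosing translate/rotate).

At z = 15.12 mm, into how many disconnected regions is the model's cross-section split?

1

At z = 15.12 mm: the cylinder: section is a regular 32-gon, circumradius r=8; the r=7.5 cylinder at (13.5, 15.5) contributes a regular 32-gon of circumradius 7.5; the cube at (-1.5, -1.5) is not intersected at this z (z outside [3, 15]); Subtracting the remaining from the first: starting from the r=8 cylinder, the r=7.5 cylinder at (13.5, 15.5) misses the remaining region (no effect) — 1 connected region. The result has 1 disconnected region.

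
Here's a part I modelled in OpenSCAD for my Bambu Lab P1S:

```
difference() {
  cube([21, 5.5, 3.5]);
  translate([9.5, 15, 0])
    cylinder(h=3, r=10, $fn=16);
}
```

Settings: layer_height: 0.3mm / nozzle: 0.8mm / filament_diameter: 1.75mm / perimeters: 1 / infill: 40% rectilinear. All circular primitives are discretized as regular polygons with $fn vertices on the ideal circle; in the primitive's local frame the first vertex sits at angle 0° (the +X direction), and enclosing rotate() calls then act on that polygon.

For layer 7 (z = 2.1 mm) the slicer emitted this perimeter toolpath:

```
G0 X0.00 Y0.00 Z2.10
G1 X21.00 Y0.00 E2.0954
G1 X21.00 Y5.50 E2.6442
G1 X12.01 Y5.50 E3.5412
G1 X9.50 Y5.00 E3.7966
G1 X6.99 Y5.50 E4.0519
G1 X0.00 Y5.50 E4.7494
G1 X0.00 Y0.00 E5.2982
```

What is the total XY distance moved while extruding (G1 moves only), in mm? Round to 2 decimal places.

Sum the Euclidean lengths of each G1 segment: total = 53.10 mm.

53.10 mm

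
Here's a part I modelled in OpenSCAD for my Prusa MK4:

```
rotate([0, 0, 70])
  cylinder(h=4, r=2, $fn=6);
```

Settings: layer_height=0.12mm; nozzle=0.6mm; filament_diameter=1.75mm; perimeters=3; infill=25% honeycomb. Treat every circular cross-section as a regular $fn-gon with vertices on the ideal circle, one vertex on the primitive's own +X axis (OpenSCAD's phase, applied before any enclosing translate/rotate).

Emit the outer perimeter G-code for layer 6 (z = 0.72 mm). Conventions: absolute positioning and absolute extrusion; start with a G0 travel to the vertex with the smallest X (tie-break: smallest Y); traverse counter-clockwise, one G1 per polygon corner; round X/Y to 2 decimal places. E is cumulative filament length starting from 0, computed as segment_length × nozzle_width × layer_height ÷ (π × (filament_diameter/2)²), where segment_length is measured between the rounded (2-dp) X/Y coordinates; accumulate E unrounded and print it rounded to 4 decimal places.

At z = 0.72 mm: the r=2 cylinder contributes a regular 6-gon of circumradius 2; (rotated 70° about Z; rotation is an isometry so areas/perimeters/island counts are preserved). The outline is a single polygon with 6 vertices. Extrusion per mm of travel: 0.6 × 0.12 / (π × 0.875²) = 0.029934. Accumulating E over each segment gives final E = 0.3593.

G0 X-1.97 Y-0.35 Z0.72
G1 X-0.68 Y-1.88 E0.0599
G1 X1.29 Y-1.53 E0.1198
G1 X1.97 Y0.35 E0.1796
G1 X0.68 Y1.88 E0.2395
G1 X-1.29 Y1.53 E0.2994
G1 X-1.97 Y-0.35 E0.3593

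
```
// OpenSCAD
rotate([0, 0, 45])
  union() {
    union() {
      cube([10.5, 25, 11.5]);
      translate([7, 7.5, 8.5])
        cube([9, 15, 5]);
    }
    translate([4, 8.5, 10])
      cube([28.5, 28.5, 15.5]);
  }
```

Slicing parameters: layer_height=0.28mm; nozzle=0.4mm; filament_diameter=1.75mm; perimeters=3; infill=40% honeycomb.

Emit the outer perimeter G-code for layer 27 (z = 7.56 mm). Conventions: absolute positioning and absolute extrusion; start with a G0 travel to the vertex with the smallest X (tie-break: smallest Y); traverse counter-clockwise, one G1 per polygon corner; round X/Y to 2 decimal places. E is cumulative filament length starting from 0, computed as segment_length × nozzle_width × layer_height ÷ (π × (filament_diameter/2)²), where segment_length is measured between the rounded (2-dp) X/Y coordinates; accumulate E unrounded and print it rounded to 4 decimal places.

G0 X-17.68 Y17.68 Z7.56
G1 X0.00 Y0.00 E1.1643
G1 X7.42 Y7.42 E1.6529
G1 X-10.25 Y25.10 E2.8168
G1 X-17.68 Y17.68 E3.3058

At z = 7.56 mm: the cube is present — its section is the full 10.5×25 rectangle; the cube at (7, 7.5) does not reach this height (z outside [8.5, 13.5]); Merging all regions: only the 10.5×25 cube is present, so the union is just that shape — 1 connected region; the cube at (4, 8.5) is absent (z outside [10, 25.5]); Combining (union): only that combined region is present, so the union is just that shape — 1 connected region; (rotated 45° about Z; rotation is an isometry so areas/perimeters/island counts are preserved). The outline is a single polygon with 4 vertices. Extrusion per mm of travel: 0.4 × 0.28 / (π × 0.875²) = 0.046564. Accumulating E over each segment gives final E = 3.3058.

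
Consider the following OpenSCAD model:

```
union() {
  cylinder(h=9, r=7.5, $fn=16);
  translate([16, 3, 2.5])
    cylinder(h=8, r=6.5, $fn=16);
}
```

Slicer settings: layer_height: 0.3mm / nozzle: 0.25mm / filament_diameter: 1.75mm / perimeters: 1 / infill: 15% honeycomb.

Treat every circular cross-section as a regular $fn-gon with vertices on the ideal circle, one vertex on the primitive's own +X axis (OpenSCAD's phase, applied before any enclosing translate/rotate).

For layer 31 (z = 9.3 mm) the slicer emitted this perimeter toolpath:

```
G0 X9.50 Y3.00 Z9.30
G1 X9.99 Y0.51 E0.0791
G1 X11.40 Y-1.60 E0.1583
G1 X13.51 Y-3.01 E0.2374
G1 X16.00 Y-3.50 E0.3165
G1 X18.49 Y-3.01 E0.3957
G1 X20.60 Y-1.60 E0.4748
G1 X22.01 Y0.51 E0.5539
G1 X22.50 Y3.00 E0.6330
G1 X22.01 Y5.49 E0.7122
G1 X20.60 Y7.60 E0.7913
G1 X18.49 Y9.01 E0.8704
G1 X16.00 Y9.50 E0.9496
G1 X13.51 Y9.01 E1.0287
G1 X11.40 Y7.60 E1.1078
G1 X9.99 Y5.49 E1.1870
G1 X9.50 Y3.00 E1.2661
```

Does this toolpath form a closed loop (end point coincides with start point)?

Start point (G0): (9.50, 3.00). End point (last G1): the path returns to the start — closed.

yes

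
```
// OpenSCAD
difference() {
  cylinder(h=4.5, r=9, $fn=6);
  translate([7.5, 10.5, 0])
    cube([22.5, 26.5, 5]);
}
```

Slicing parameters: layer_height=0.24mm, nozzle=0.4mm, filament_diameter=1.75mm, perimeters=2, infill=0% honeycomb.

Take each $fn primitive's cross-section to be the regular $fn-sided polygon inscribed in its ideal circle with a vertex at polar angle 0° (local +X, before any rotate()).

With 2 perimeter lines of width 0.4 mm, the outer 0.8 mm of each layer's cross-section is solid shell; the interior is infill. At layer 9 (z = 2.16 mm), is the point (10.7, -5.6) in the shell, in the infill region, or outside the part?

outside

At z = 2.16 mm: the r=9 cylinder gives a regular 6-gon of circumradius 9 (constant along its height); the 22.5×26.5 cube at (7.5, 10.5) contributes its full rectangle; Subtracting the remaining from the first: starting from the r=9 cylinder, the 22.5×26.5 cube at (7.5, 10.5) misses the remaining region (no effect) — 1 connected region. Overall, the cross-section is a single solid region. The nearest boundary edge runs (9.00, 0.00)→(4.50, -7.79); distance from the point to it = 4.27 mm. The point is not inside any of the regions above, so it lies outside the cross-section (4.27 mm from the nearest boundary).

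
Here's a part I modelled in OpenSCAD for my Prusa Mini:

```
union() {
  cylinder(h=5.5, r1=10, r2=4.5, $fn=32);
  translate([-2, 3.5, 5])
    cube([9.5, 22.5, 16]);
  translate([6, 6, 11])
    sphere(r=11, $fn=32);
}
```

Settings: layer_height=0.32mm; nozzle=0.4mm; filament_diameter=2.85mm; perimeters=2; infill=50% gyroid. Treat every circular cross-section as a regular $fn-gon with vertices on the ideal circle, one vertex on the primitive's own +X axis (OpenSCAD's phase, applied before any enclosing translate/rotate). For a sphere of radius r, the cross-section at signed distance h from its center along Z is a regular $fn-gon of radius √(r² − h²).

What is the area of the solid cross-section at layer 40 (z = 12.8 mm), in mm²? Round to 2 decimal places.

At z = 12.8 mm: the cone does not reach this height (z outside [0, 5.5]); the cube at (-2, 3.5) (footprint 9.5×22.5) is included at this height (area 213.75 mm²); the r=11 sphere at (6, 6) contributes a regular 32-gon of circumradius √(11²−1.8²) = 10.852 (area = (32/2)·10.852²·sin(360°/32) = 367.58 mm²); Taking the union: the regions partially overlap — summed areas 581.33 mm² minus the doubly-counted overlap 117.75 mm² gives 463.59 mm² — area = 463.59 mm². Overall, the cross-section is a single solid region. Net area = 463.59 mm².

463.59 mm²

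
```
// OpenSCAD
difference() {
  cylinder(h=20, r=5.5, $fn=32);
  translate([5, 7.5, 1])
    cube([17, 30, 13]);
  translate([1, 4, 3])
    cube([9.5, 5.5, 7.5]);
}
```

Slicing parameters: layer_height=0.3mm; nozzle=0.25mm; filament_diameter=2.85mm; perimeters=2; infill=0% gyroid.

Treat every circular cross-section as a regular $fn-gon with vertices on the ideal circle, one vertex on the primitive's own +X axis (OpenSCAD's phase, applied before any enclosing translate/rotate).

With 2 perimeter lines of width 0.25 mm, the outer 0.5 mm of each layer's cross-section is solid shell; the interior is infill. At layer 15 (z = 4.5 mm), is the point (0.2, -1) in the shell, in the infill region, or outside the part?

At z = 4.5 mm: the r=5.5 cylinder gives a regular 32-gon of circumradius 5.5 (constant along its height); the 17×30 cube at (5, 7.5) contributes its full rectangle; the 9.5×5.5 cube at (1, 4) contributes its full rectangle; After the difference (first − rest): starting from the r=5.5 cylinder, the 17×30 cube at (5, 7.5) misses the remaining region (no effect); the 9.5×5.5 cube at (1, 4) partially overlaps it — only the 2.37 mm² overlap (of its 52.25 mm²) is removed, clipping the outline — 1 connected region. Overall, the cross-section is a single solid region. The nearest boundary edge runs (2.10, -5.08)→(1.07, -5.39); distance from the point to it = 4.46 mm. The point is inside the cross-section and 4.46 mm from the nearest boundary — more than the 0.5 mm shell width (2 × 0.25), so it's in the infill interior.

infill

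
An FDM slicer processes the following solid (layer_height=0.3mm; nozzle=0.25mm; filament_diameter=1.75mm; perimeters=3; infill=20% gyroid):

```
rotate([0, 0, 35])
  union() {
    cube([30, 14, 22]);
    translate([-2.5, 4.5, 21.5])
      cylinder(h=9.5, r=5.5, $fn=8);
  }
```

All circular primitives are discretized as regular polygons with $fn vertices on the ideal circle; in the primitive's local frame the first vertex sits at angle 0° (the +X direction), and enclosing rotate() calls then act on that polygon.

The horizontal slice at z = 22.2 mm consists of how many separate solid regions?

At z = 22.2 mm: the cube is not intersected at this z (z outside [0, 22]); the r=5.5 cylinder at (-2.5, 4.5) contributes a regular 8-gon of circumradius 5.5; Combining (union): only the r=5.5 cylinder at (-2.5, 4.5) is present, so the union is just that shape — 1 connected region; (whole slice rotated 35° about Z — lengths, areas and connectivity unchanged). The result has 1 disconnected region.

1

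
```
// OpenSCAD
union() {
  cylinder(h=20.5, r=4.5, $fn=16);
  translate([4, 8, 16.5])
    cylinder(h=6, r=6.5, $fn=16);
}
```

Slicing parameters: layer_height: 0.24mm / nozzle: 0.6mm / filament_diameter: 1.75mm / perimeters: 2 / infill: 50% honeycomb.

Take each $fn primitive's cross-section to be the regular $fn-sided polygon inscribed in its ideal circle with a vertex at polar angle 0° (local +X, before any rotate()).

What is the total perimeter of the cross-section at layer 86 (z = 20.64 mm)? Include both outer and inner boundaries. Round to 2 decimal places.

At z = 20.64 mm: the cylinder is not intersected at this z (z outside [0, 20.5]); the r=6.5 cylinder at (4, 8) contributes a regular 16-gon of circumradius 6.5 (perimeter = 2·16·6.500·sin(180°/16) = 40.58 mm); Merging all regions: only the r=6.5 cylinder at (4, 8) is present, so the union is just that shape — boundary = 40.58 mm. Overall, the cross-section is a single solid region. Total boundary length (outer) = 40.58 mm.

40.58 mm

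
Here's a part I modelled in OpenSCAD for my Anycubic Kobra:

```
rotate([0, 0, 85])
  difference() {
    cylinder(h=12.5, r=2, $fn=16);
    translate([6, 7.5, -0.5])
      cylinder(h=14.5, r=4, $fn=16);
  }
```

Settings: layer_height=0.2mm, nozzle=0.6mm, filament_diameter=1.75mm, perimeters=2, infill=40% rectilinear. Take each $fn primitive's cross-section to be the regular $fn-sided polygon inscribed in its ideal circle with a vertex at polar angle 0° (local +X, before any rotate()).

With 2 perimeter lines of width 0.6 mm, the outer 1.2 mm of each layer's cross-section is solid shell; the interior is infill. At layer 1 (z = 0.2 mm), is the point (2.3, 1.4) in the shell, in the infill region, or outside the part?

outside

At z = 0.2 mm: the r=2 cylinder gives a regular 16-gon of circumradius 2 (constant along its height); the r=4 cylinder at (6, 7.5) gives a regular 16-gon of circumradius 4 (constant along its height); Taking the first minus the rest: starting from the r=2 cylinder, the r=4 cylinder at (6, 7.5) misses the remaining region (no effect) — 1 connected region; (rotated 85° about Z; rotation is an isometry so areas/perimeters/island counts are preserved). Overall, the cross-section is a single solid region. Undo the 85° rotation: the query point maps to (1.595, -2.169) in the un-rotated model frame. The nearest boundary edge runs (1.41, -1.41)→(0.77, -1.85); distance from the point to it = 0.73 mm. The point is not inside any of the regions above, so it lies outside the cross-section (0.73 mm from the nearest boundary).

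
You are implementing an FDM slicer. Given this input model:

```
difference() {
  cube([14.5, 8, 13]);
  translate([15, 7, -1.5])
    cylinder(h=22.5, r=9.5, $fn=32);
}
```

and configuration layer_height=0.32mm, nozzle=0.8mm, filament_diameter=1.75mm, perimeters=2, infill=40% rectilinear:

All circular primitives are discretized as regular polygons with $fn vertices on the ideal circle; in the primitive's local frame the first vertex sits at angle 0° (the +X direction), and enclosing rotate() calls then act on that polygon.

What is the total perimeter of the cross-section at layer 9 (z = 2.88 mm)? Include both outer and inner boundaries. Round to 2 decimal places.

At z = 2.88 mm: the cube is present — its section is the full 14.5×8 rectangle (perimeter 45.00 mm); the r=9.5 cylinder at (15, 7) gives a regular 32-gon of circumradius 9.5 (constant along its height) (perimeter = 2·32·9.500·sin(180°/32) = 59.59 mm); Taking the first minus the rest: starting from the 14.5×8 cube, the r=9.5 cylinder at (15, 7) partially overlaps it — only the 65.08 mm² overlap (of its 281.71 mm²) is removed, clipping the outline — boundary = 31.12 mm. Overall, the cross-section is a single solid region. Total boundary length (outer) = 31.12 mm.

31.12 mm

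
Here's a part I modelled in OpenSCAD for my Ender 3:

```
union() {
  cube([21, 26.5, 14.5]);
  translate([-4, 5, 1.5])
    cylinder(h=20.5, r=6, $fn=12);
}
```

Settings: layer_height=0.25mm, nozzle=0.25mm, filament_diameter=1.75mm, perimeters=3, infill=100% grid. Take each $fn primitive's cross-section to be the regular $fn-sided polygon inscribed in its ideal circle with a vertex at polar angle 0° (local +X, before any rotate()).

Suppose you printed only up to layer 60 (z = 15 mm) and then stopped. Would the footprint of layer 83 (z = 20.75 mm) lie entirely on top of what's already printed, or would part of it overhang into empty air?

Compare the two slices. At z = 15: the cube is absent (z outside [0, 14.5]); the r=6 cylinder at (-4, 5) contributes a regular 12-gon of circumradius 6 (area = (12/2)·6.000²·sin(360°/12) = 108.00 mm²); Merging all regions: only the r=6 cylinder at (-4, 5) is present, so the union is just that shape — area = 108.00 mm². At z = 20.75: the cube does not reach this height (z outside [0, 14.5]); the cylinder at (-4, 5): section is a regular 12-gon, circumradius r=6 (area = (12/2)·6.000²·sin(360°/12) = 108.00 mm²); Merging all regions: only the r=6 cylinder at (-4, 5) is present, so the union is just that shape — area = 108.00 mm². Checking containment: the cross-section at z = 20.75 is a subset of the cross-section at z = 15.

entirely on top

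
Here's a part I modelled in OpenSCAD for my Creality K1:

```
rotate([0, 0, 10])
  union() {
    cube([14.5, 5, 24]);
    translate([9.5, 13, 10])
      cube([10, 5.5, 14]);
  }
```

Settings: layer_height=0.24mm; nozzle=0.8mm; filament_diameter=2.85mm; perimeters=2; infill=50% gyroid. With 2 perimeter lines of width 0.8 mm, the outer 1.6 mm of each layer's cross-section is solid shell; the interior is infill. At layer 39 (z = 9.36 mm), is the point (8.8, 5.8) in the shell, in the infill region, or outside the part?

At z = 9.36 mm: the cube is present — its section is the full 14.5×5 rectangle; the cube at (9.5, 13) is absent (z outside [10, 24]); Combining (union): only the 14.5×5 cube is present, so the union is just that shape — 1 connected region; (rotated 10° about Z; rotation is an isometry so areas/perimeters/island counts are preserved). Overall, the cross-section is a single solid region. Undo the 10° rotation: the query point maps to (9.673, 4.184) in the un-rotated model frame. The nearest boundary edge runs (14.50, 5.00)→(0.00, 5.00); distance from the point to it = 0.82 mm. The point is inside the cross-section, 0.82 mm from the nearest boundary — within the 1.6 mm shell band (2 × 0.8).

shell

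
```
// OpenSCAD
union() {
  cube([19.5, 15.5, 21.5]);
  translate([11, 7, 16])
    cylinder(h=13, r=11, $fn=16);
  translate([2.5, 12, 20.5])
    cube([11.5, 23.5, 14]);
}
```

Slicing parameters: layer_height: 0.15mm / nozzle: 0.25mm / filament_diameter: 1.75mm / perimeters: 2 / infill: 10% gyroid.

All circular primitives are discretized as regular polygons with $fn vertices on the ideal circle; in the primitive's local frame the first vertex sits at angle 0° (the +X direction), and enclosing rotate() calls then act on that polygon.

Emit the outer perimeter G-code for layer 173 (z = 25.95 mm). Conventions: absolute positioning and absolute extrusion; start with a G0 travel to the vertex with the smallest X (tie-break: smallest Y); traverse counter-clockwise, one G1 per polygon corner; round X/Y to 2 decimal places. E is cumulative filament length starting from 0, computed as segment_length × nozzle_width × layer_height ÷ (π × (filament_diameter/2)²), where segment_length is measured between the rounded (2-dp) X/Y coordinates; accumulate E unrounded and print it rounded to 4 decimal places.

G0 X0.00 Y7.00 Z25.95
G1 X0.84 Y2.79 E0.0669
G1 X3.22 Y-0.78 E0.1338
G1 X6.79 Y-3.16 E0.2007
G1 X11.00 Y-4.00 E0.2676
G1 X15.21 Y-3.16 E0.3346
G1 X18.78 Y-0.78 E0.4015
G1 X21.16 Y2.79 E0.4684
G1 X22.00 Y7.00 E0.5353
G1 X21.16 Y11.21 E0.6022
G1 X18.78 Y14.78 E0.6691
G1 X15.21 Y17.16 E0.7360
G1 X14.00 Y17.40 E0.7552
G1 X14.00 Y35.50 E1.0374
G1 X2.50 Y35.50 E1.2167
G1 X2.50 Y13.70 E1.5566
G1 X0.84 Y11.21 E1.6033
G1 X0.00 Y7.00 E1.6702

At z = 25.95 mm: the cube is absent (z outside [0, 21.5]); the r=11 cylinder at (11, 7) gives a regular 16-gon of circumradius 11 (constant along its height); the cube at (2.5, 12) (footprint 11.5×23.5) is included at this height; Combining (union): the regions partially overlap (shared area 56.38 mm²), so overlapping operands fuse into one piece — 1 connected region. The outline is a single polygon with 17 vertices. Extrusion per mm of travel: 0.25 × 0.15 / (π × 0.875²) = 0.015591. Accumulating E over each segment gives final E = 1.6702.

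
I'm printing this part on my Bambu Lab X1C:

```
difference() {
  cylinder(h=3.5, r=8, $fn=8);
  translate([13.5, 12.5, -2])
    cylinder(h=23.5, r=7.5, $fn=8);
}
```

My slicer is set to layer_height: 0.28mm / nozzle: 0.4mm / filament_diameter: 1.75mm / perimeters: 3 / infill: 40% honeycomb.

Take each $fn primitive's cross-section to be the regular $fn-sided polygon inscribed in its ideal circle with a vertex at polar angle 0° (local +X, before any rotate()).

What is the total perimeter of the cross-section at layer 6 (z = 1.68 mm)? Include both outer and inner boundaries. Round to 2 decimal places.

At z = 1.68 mm: the r=8 cylinder gives a regular 8-gon of circumradius 8 (constant along its height) (perimeter = 2·8·8.000·sin(180°/8) = 48.98 mm); the r=7.5 cylinder at (13.5, 12.5) gives a regular 8-gon of circumradius 7.5 (constant along its height) (perimeter = 2·8·7.500·sin(180°/8) = 45.92 mm); Subtracting the remaining from the first: starting from the r=8 cylinder, the r=7.5 cylinder at (13.5, 12.5) misses the remaining region (no effect) — boundary = 48.98 mm. Overall, the cross-section is a single solid region. Total boundary length (outer) = 48.98 mm.

48.98 mm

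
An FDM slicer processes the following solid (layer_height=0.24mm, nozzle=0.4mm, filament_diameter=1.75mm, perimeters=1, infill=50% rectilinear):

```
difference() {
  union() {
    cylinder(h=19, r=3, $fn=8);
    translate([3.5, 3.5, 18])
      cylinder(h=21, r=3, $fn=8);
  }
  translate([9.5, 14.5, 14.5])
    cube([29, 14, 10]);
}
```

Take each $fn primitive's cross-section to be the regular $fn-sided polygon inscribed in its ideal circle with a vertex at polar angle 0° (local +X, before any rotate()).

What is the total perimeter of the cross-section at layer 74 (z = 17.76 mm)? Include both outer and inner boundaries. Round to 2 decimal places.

18.37 mm

At z = 17.76 mm: the r=3 cylinder contributes a regular 8-gon of circumradius 3 (perimeter = 2·8·3.000·sin(180°/8) = 18.37 mm); the cylinder at (3.5, 3.5) is absent (z outside [18, 39]); Combining (union): only the r=3 cylinder is present, so the union is just that shape — boundary = 18.37 mm; the 29×14 cube at (9.5, 14.5) contributes its full rectangle (perimeter 86.00 mm); Taking the first minus the rest: starting from the result so far, the 29×14 cube at (9.5, 14.5) misses the remaining region (no effect) — boundary = 18.37 mm. Overall, the cross-section is a single solid region. Total boundary length (outer) = 18.37 mm.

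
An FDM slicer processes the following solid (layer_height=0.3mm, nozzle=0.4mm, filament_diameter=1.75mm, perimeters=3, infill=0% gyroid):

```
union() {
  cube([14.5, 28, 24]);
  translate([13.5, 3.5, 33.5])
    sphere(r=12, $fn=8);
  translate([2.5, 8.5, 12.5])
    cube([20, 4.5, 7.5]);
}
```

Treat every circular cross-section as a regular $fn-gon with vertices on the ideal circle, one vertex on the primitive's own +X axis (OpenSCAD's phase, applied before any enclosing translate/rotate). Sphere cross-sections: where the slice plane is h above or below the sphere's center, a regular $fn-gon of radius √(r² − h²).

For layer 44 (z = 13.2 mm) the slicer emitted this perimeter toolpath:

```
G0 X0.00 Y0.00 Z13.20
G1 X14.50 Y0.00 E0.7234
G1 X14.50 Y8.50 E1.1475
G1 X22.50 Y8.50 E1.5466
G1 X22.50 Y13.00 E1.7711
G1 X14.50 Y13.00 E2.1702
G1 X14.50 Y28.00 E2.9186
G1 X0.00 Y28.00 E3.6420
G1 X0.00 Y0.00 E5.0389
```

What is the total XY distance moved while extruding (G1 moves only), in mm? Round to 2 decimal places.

101.00 mm

Sum the Euclidean lengths of each G1 segment: total = 101.00 mm.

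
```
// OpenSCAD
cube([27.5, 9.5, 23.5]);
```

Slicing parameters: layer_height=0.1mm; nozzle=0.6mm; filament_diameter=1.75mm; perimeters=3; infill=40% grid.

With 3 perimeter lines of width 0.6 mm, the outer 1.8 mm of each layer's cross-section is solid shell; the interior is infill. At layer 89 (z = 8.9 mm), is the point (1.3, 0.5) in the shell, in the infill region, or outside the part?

At z = 8.9 mm: the cube is present — its section is the full 27.5×9.5 rectangle. Overall, the cross-section is a single solid region. The nearest boundary edge runs (0.00, 0.00)→(27.50, 0.00); distance from the point to it = 0.50 mm. The point is inside the cross-section, 0.50 mm from the nearest boundary — within the 1.8 mm shell band (3 × 0.6).

shell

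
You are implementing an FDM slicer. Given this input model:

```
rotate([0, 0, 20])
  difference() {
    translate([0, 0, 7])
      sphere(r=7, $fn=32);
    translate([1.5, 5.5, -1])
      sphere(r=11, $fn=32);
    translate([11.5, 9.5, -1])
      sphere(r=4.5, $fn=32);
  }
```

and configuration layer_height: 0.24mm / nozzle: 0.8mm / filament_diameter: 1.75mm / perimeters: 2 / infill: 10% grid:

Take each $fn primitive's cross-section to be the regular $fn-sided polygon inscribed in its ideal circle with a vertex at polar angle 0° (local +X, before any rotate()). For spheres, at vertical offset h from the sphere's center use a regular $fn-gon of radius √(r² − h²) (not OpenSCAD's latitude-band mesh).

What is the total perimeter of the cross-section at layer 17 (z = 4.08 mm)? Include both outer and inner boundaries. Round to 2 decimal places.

29.10 mm

At z = 4.08 mm: the sphere: section is a regular 32-gon, circumradius = √(r²−h²) = √(7²−2.92²) = 6.362 (perimeter = 2·32·6.362·sin(180°/32) = 39.91 mm); the sphere at (1.5, 5.5): section is a regular 32-gon, circumradius = √(r²−h²) = √(11²−5.08²) = 9.757 (perimeter = 2·32·9.757·sin(180°/32) = 61.20 mm); the sphere at (11.5, 9.5) is absent (|z−center|=5.080 > r=4.5); After the difference (first − rest): starting from the r=7 sphere, the r=11 sphere at (1.5, 5.5) partially overlaps it — only the 104.50 mm² overlap (of its 297.14 mm²) is removed, clipping the outline — boundary = 29.10 mm; (whole slice rotated 20° about Z — lengths, areas and connectivity unchanged). Overall, the cross-section is a single solid region. Total boundary length (outer) = 29.10 mm.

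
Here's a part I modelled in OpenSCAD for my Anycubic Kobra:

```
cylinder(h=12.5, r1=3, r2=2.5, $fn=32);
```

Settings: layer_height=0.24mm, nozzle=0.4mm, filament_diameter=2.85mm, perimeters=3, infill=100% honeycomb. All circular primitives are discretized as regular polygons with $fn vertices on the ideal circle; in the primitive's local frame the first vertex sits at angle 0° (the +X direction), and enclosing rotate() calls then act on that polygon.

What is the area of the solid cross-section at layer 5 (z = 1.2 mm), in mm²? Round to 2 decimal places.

At z = 1.2 mm: the cone contributes a regular 32-gon of circumradius 2.952 (interpolated between r1=3 and r2=2.5 at t=0.096) (area = (32/2)·2.952²·sin(360°/32) = 27.20 mm²). Overall, the cross-section is a single solid region. Net area = 27.20 mm².

27.20 mm²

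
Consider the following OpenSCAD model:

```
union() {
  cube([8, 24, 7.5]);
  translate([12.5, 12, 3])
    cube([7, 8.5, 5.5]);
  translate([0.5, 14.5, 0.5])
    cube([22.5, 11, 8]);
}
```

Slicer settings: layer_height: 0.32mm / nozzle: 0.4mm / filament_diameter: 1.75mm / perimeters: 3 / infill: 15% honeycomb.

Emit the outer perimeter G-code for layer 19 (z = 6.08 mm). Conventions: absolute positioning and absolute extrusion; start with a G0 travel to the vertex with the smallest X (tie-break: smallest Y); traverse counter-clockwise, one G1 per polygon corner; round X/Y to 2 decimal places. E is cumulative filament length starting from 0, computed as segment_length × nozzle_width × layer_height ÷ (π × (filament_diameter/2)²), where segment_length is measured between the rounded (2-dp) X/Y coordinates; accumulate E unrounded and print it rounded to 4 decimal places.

At z = 6.08 mm: the cube is present — its section is the full 8×24 rectangle; the cube at (12.5, 12) (footprint 7×8.5) is included at this height; the cube at (0.5, 14.5) is present — its section is the full 22.5×11 rectangle; Combining (union): the regions partially overlap (shared area 113.25 mm²), so overlapping operands fuse into one piece — 1 connected region. The outline is a single polygon with 12 vertices. Extrusion per mm of travel: 0.4 × 0.32 / (π × 0.875²) = 0.053216. Accumulating E over each segment gives final E = 5.4281.

G0 X0.00 Y0.00 Z6.08
G1 X8.00 Y0.00 E0.4257
G1 X8.00 Y14.50 E1.1974
G1 X12.50 Y14.50 E1.4368
G1 X12.50 Y12.00 E1.5699
G1 X19.50 Y12.00 E1.9424
G1 X19.50 Y14.50 E2.0754
G1 X23.00 Y14.50 E2.2617
G1 X23.00 Y25.50 E2.8471
G1 X0.50 Y25.50 E4.0444
G1 X0.50 Y24.00 E4.1243
G1 X0.00 Y24.00 E4.1509
G1 X0.00 Y0.00 E5.4281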